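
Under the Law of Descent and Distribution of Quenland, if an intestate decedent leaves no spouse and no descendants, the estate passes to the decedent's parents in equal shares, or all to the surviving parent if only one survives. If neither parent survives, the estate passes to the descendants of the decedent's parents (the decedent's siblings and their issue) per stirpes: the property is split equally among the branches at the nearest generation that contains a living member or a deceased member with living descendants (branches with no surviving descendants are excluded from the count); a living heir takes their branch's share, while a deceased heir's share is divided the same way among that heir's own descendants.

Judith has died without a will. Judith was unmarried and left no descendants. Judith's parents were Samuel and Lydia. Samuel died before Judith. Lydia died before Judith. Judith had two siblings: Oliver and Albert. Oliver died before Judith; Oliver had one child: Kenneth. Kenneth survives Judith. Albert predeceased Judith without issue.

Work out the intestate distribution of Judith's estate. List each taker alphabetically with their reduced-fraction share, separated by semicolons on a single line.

Kenneth 1

Neither parent survives and there are no descendants, so the estate passes to Judith's siblings and their issue per stirpes.
Albert left no surviving issue, so that branch lapses and is disregarded.
Oliver's line is the sole branch at this level, so the full 1 passes to Oliver's issue by representation.
Kenneth is the sole taker at this level and receives the full 1.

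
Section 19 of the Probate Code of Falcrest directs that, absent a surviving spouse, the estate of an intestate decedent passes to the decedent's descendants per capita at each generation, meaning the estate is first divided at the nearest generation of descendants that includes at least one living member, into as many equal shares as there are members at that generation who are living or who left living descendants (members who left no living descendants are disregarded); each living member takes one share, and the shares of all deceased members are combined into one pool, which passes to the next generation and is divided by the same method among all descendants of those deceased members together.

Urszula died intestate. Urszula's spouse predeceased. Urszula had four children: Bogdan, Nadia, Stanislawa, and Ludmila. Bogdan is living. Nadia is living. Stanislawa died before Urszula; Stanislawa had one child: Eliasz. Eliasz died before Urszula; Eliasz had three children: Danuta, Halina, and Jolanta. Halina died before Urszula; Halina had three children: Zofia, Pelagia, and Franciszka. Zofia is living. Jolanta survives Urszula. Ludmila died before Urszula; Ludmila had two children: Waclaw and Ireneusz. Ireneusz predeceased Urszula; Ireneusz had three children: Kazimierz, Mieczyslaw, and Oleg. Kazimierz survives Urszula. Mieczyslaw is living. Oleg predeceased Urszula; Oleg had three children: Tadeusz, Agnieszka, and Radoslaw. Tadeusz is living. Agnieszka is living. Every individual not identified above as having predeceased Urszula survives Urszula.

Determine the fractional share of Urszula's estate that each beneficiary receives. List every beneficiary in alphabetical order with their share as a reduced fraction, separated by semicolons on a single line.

There is no surviving spouse, so the entire estate passes to Urszula's descendants per capita at each generation.
At generation 1 (Bogdan, Nadia, Stanislawa, Ludmila) there are 4 shares of (1)/4 = 1/4 each.
Living: Bogdan and Nadia — each takes 1/4.
Deceased: Stanislawa and Ludmila. Their combined 1/2 is pooled and carried to generation 2.
At generation 2 (Eliasz, Waclaw, Ireneusz) there are 3 shares of (1/2)/3 = 1/6 each.
Living: Waclaw — each takes 1/6.
Deceased: Eliasz and Ireneusz. Their combined 1/3 is pooled and carried to generation 3.
At generation 3 (Danuta, Halina, Jolanta, Kazimierz, Mieczyslaw, Oleg) there are 6 shares of (1/3)/6 = 1/18 each.
Living: Danuta, Jolanta, Kazimierz, and Mieczyslaw — each takes 1/18.
Deceased: Halina and Oleg. Their combined 1/9 is pooled and carried to generation 4.
At generation 4 (Zofia, Pelagia, Franciszka, Tadeusz, Agnieszka, Radoslaw) there are 6 shares of (1/9)/6 = 1/54 each.
Living: Zofia, Pelagia, Franciszka, Tadeusz, Agnieszka, and Radoslaw — each takes 1/54.

Agnieszka 1/54; Bogdan 1/4; Danuta 1/18; Franciszka 1/54; Jolanta 1/18; Kazimierz 1/18; Mieczyslaw 1/18; Nadia 1/4; Pelagia 1/54; Radoslaw 1/54; Tadeusz 1/54; Waclaw 1/6; Zofia 1/54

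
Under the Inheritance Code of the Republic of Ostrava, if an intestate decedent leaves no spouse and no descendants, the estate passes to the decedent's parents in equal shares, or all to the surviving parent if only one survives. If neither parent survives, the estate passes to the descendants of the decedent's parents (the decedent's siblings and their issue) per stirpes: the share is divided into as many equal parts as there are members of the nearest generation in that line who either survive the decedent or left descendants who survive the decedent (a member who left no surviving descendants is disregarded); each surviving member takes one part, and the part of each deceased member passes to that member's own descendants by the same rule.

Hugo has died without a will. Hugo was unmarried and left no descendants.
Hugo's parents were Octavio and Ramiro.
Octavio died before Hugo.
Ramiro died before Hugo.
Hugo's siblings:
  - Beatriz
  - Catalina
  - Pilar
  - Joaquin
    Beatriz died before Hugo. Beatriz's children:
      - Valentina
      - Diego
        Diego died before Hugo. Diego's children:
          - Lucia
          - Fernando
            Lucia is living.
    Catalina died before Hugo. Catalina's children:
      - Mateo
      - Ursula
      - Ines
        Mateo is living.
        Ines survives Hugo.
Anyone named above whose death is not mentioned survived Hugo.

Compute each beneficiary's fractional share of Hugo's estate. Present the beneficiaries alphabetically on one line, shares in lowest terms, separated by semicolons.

Fernando 1/16; Ines 1/12; Joaquin 1/4; Lucia 1/16; Mateo 1/12; Pilar 1/4; Ursula 1/12; Valentina 1/8

Neither parent survives and there are no descendants, so the estate passes to Hugo's siblings and their issue per stirpes.
The estate is divided into 4 equal shares of 1/4 among Beatriz, Catalina, Pilar, Joaquin.
Beatriz predeceased; the 1/4 allotted to Beatriz's branch passes to Beatriz's issue by representation.
The 1/4 is divided into 2 equal shares of 1/8 among Valentina, Diego.
Valentina is living and takes 1/8.
Diego predeceased; the 1/8 allotted to Diego's branch passes to Diego's issue by representation.
The 1/8 is divided into 2 equal shares of 1/16 among Lucia, Fernando.
Lucia is living and takes 1/16.
Fernando is living and takes 1/16.
Catalina predeceased; the 1/4 allotted to Catalina's branch passes to Catalina's issue by representation.
The 1/4 is divided into 3 equal shares of 1/12 among Mateo, Ursula, Ines.
Mateo is living and takes 1/12.
Ursula is living and takes 1/12.
Ines is living and takes 1/12.
Pilar is living and takes 1/4.
Joaquin is living and takes 1/4.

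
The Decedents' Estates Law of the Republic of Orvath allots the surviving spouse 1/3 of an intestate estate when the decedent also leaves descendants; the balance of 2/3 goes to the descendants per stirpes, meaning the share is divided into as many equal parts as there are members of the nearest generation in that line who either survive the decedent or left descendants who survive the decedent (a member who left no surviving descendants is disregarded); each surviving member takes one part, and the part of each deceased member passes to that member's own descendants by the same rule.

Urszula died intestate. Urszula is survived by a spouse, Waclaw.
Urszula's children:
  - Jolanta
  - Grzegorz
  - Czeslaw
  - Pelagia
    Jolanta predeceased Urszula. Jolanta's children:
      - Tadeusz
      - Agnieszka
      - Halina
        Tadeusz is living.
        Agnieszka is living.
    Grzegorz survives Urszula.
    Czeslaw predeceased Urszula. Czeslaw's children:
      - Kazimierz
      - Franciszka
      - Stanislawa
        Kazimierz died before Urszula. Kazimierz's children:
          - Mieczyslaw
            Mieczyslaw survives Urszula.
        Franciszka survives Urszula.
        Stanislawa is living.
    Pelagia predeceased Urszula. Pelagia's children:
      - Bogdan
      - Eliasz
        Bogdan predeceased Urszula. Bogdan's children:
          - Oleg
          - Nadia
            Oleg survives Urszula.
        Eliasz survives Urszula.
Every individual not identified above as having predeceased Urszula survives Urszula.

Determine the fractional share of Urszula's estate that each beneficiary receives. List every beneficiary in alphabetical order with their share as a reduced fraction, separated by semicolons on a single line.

Agnieszka 1/18; Eliasz 1/12; Franciszka 1/18; Grzegorz 1/6; Halina 1/18; Mieczyslaw 1/18; Nadia 1/24; Oleg 1/24; Stanislawa 1/18; Tadeusz 1/18; Waclaw 1/3

Waclaw, as surviving spouse, takes 1/3.
The remaining 2/3 passes to Urszula's descendants per stirpes.
The 2/3 is divided into 4 equal shares of 1/6 among Jolanta, Grzegorz, Czeslaw, Pelagia.
Jolanta predeceased; the 1/6 allotted to Jolanta's branch passes to Jolanta's issue by representation.
The 1/6 is divided into 3 equal shares of 1/18 among Tadeusz, Agnieszka, Halina.
Tadeusz is living and takes 1/18.
Agnieszka is living and takes 1/18.
Halina is living and takes 1/18.
Grzegorz is living and takes 1/6.
Czeslaw predeceased; the 1/6 allotted to Czeslaw's branch passes to Czeslaw's issue by representation.
The 1/6 is divided into 3 equal shares of 1/18 among Kazimierz, Franciszka, Stanislawa.
Kazimierz predeceased; the 1/18 allotted to Kazimierz's branch passes to Kazimierz's issue by representation.
Mieczyslaw is the sole taker at this level and receives the full 1/18.
Franciszka is living and takes 1/18.
Stanislawa is living and takes 1/18.
Pelagia predeceased; the 1/6 allotted to Pelagia's branch passes to Pelagia's issue by representation.
The 1/6 is divided into 2 equal shares of 1/12 among Bogdan, Eliasz.
Bogdan predeceased; the 1/12 allotted to Bogdan's branch passes to Bogdan's issue by representation.
The 1/12 is divided into 2 equal shares of 1/24 among Oleg, Nadia.
Oleg is living and takes 1/24.
Nadia is living and takes 1/24.
Eliasz is living and takes 1/12.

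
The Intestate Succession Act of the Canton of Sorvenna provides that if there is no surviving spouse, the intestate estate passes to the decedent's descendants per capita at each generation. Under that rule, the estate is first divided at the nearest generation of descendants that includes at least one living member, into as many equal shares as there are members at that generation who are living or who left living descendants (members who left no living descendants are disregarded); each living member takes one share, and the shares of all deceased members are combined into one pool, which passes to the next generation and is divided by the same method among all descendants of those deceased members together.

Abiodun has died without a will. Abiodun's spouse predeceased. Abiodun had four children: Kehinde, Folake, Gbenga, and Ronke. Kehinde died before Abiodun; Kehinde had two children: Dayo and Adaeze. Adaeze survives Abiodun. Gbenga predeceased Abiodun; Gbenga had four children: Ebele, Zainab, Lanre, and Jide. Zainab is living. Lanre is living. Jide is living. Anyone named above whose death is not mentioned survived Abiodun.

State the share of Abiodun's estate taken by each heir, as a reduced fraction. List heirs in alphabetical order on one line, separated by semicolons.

Adaeze 1/12; Dayo 1/12; Ebele 1/12; Folake 1/4; Jide 1/12; Lanre 1/12; Ronke 1/4; Zainab 1/12

There is no surviving spouse, so the entire estate passes to Abiodun's descendants per capita at each generation.
At generation 1 (Kehinde, Folake, Gbenga, Ronke) there are 4 shares of (1)/4 = 1/4 each.
Living: Folake and Ronke — each takes 1/4.
Deceased: Kehinde and Gbenga. Their combined 1/2 is pooled and carried to generation 2.
At generation 2 (Dayo, Adaeze, Ebele, Zainab, Lanre, Jide) there are 6 shares of (1/2)/6 = 1/12 each.
Living: Dayo, Adaeze, Ebele, Zainab, Lanre, and Jide — each takes 1/12.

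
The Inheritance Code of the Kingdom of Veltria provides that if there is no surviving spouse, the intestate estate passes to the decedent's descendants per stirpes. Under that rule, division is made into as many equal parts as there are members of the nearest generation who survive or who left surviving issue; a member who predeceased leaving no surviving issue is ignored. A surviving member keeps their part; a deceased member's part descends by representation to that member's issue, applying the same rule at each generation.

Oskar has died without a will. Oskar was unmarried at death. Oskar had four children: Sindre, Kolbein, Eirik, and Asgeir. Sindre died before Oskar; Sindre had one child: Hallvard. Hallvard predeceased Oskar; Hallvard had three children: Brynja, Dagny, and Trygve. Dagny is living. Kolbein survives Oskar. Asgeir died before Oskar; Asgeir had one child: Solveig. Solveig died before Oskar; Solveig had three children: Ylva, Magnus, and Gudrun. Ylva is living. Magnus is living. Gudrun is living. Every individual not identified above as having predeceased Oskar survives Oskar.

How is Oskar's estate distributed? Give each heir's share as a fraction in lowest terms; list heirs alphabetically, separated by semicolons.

Brynja 1/12; Dagny 1/12; Eirik 1/4; Gudrun 1/12; Kolbein 1/4; Magnus 1/12; Trygve 1/12; Ylva 1/12

There is no surviving spouse, so the entire estate passes to Oskar's descendants per stirpes.
The estate is divided into 4 equal shares of 1/4 among Sindre, Kolbein, Eirik, Asgeir.
Sindre predeceased; the 1/4 allotted to Sindre's branch passes to Sindre's issue by representation.
Hallvard's line is the sole branch at this level, so the full 1/4 passes to Hallvard's issue by representation.
The 1/4 is divided into 3 equal shares of 1/12 among Brynja, Dagny, Trygve.
Brynja is living and takes 1/12.
Dagny is living and takes 1/12.
Trygve is living and takes 1/12.
Kolbein is living and takes 1/4.
Eirik is living and takes 1/4.
Asgeir predeceased; the 1/4 allotted to Asgeir's branch passes to Asgeir's issue by representation.
Solveig's line is the sole branch at this level, so the full 1/4 passes to Solveig's issue by representation.
The 1/4 is divided into 3 equal shares of 1/12 among Ylva, Magnus, Gudrun.
Ylva is living and takes 1/12.
Magnus is living and takes 1/12.
Gudrun is living and takes 1/12.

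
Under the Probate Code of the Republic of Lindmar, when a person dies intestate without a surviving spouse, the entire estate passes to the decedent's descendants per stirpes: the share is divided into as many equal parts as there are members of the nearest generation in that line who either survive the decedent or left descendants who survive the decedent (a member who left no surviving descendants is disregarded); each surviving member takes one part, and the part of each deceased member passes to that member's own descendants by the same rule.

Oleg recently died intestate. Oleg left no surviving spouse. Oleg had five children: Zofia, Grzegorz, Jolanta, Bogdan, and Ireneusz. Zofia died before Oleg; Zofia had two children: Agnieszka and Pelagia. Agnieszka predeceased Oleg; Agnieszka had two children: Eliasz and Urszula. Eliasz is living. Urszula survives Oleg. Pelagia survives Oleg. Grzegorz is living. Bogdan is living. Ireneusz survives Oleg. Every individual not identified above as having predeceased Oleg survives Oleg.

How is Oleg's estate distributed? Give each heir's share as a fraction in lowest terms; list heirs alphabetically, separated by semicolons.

Bogdan 1/5; Eliasz 1/20; Grzegorz 1/5; Ireneusz 1/5; Jolanta 1/5; Pelagia 1/10; Urszula 1/20

There is no surviving spouse, so the entire estate passes to Oleg's descendants per stirpes.
The estate is divided into 5 equal shares of 1/5 among Zofia, Grzegorz, Jolanta, Bogdan, Ireneusz.
Zofia predeceased; the 1/5 allotted to Zofia's branch passes to Zofia's issue by representation.
The 1/5 is divided into 2 equal shares of 1/10 among Agnieszka, Pelagia.
Agnieszka predeceased; the 1/10 allotted to Agnieszka's branch passes to Agnieszka's issue by representation.
The 1/10 is divided into 2 equal shares of 1/20 among Eliasz, Urszula.
Eliasz is living and takes 1/20.
Urszula is living and takes 1/20.
Pelagia is living and takes 1/10.
Grzegorz is living and takes 1/5.
Jolanta is living and takes 1/5.
Bogdan is living and takes 1/5.
Ireneusz is living and takes 1/5.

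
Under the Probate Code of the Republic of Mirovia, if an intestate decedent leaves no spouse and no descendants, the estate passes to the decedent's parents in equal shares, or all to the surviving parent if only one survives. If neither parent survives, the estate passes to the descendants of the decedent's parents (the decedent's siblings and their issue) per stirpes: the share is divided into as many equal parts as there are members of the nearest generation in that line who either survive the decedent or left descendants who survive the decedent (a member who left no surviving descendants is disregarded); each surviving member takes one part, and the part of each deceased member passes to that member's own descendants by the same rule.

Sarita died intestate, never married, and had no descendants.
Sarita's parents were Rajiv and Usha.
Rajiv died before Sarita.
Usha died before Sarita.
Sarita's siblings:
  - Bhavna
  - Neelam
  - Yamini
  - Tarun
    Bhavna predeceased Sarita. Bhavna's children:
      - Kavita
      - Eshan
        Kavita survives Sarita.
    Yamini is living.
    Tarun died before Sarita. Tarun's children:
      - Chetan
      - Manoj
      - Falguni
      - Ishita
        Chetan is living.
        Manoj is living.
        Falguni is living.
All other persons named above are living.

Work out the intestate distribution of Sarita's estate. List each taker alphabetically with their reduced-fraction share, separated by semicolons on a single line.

Chetan 1/16; Eshan 1/8; Falguni 1/16; Ishita 1/16; Kavita 1/8; Manoj 1/16; Neelam 1/4; Yamini 1/4

Neither parent survives and there are no descendants, so the estate passes to Sarita's siblings and their issue per stirpes.
The estate is divided into 4 equal shares of 1/4 among Bhavna, Neelam, Yamini, Tarun.
Bhavna predeceased; the 1/4 allotted to Bhavna's branch passes to Bhavna's issue by representation.
The 1/4 is divided into 2 equal shares of 1/8 among Kavita, Eshan.
Kavita is living and takes 1/8.
Eshan is living and takes 1/8.
Neelam is living and takes 1/4.
Yamini is living and takes 1/4.
Tarun predeceased; the 1/4 allotted to Tarun's branch passes to Tarun's issue by representation.
The 1/4 is divided into 4 equal shares of 1/16 among Chetan, Manoj, Falguni, Ishita.
Chetan is living and takes 1/16.
Manoj is living and takes 1/16.
Falguni is living and takes 1/16.
Ishita is living and takes 1/16.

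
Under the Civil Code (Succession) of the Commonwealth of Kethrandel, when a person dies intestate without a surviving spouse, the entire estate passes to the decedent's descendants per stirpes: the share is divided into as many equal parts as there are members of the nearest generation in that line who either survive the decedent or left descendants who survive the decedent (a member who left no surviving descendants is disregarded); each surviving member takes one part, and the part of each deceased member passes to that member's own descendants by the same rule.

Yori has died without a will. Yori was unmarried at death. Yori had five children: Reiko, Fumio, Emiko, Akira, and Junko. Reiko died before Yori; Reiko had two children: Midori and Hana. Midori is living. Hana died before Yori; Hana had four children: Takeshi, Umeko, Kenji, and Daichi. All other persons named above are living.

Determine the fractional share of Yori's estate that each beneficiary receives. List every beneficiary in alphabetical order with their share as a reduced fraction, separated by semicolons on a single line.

Akira 1/5; Daichi 1/40; Emiko 1/5; Fumio 1/5; Junko 1/5; Kenji 1/40; Midori 1/10; Takeshi 1/40; Umeko 1/40

There is no surviving spouse, so the entire estate passes to Yori's descendants per stirpes.
The estate is divided into 5 equal shares of 1/5 among Reiko, Fumio, Emiko, Akira, Junko.
Reiko predeceased; the 1/5 allotted to Reiko's branch passes to Reiko's issue by representation.
The 1/5 is divided into 2 equal shares of 1/10 among Midori, Hana.
Midori is living and takes 1/10.
Hana predeceased; the 1/10 allotted to Hana's branch passes to Hana's issue by representation.
The 1/10 is divided into 4 equal shares of 1/40 among Takeshi, Umeko, Kenji, Daichi.
Takeshi is living and takes 1/40.
Umeko is living and takes 1/40.
Kenji is living and takes 1/40.
Daichi is living and takes 1/40.
Fumio is living and takes 1/5.
Emiko is living and takes 1/5.
Akira is living and takes 1/5.
Junko is living and takes 1/5.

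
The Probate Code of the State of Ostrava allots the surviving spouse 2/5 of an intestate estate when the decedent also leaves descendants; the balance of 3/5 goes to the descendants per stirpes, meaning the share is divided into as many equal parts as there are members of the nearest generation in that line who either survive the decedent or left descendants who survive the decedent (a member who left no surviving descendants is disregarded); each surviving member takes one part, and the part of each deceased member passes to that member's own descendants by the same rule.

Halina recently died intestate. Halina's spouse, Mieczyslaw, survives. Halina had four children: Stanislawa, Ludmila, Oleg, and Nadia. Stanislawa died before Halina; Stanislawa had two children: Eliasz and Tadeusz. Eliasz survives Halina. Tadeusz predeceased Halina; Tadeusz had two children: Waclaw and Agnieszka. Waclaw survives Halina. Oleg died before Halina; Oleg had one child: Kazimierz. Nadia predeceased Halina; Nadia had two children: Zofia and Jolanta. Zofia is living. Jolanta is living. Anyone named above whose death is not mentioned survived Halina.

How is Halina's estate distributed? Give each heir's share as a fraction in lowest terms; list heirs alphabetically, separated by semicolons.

Agnieszka 3/80; Eliasz 3/40; Jolanta 3/40; Kazimierz 3/20; Ludmila 3/20; Mieczyslaw 2/5; Waclaw 3/80; Zofia 3/40

Mieczyslaw, as surviving spouse, takes 2/5.
The remaining 3/5 passes to Halina's descendants per stirpes.
The 3/5 is divided into 4 equal shares of 3/20 among Stanislawa, Ludmila, Oleg, Nadia.
Stanislawa predeceased; the 3/20 allotted to Stanislawa's branch passes to Stanislawa's issue by representation.
The 3/20 is divided into 2 equal shares of 3/40 among Eliasz, Tadeusz.
Eliasz is living and takes 3/40.
Tadeusz predeceased; the 3/40 allotted to Tadeusz's branch passes to Tadeusz's issue by representation.
The 3/40 is divided into 2 equal shares of 3/80 among Waclaw, Agnieszka.
Waclaw is living and takes 3/80.
Agnieszka is living and takes 3/80.
Ludmila is living and takes 3/20.
Oleg predeceased; the 3/20 allotted to Oleg's branch passes to Oleg's issue by representation.
Kazimierz is the sole taker at this level and receives the full 3/20.
Nadia predeceased; the 3/20 allotted to Nadia's branch passes to Nadia's issue by representation.
The 3/20 is divided into 2 equal shares of 3/40 among Zofia, Jolanta.
Zofia is living and takes 3/40.
Jolanta is living and takes 3/40.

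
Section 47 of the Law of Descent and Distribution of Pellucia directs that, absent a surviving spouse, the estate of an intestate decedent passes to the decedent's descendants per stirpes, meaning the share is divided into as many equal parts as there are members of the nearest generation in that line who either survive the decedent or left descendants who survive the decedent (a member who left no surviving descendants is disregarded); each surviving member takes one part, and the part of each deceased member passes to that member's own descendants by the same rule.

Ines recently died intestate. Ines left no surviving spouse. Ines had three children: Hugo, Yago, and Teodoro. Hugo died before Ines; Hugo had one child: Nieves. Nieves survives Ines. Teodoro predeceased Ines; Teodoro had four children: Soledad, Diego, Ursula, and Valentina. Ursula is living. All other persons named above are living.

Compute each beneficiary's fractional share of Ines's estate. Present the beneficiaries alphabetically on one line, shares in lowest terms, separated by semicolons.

There is no surviving spouse, so the entire estate passes to Ines's descendants per stirpes.
The estate is divided into 3 equal shares of 1/3 among Hugo, Yago, Teodoro.
Hugo predeceased; the 1/3 allotted to Hugo's branch passes to Hugo's issue by representation.
Nieves is the sole taker at this level and receives the full 1/3.
Yago is living and takes 1/3.
Teodoro predeceased; the 1/3 allotted to Teodoro's branch passes to Teodoro's issue by representation.
The 1/3 is divided into 4 equal shares of 1/12 among Soledad, Diego, Ursula, Valentina.
Soledad is living and takes 1/12.
Diego is living and takes 1/12.
Ursula is living and takes 1/12.
Valentina is living and takes 1/12.

Diego 1/12; Nieves 1/3; Soledad 1/12; Ursula 1/12; Valentina 1/12; Yago 1/3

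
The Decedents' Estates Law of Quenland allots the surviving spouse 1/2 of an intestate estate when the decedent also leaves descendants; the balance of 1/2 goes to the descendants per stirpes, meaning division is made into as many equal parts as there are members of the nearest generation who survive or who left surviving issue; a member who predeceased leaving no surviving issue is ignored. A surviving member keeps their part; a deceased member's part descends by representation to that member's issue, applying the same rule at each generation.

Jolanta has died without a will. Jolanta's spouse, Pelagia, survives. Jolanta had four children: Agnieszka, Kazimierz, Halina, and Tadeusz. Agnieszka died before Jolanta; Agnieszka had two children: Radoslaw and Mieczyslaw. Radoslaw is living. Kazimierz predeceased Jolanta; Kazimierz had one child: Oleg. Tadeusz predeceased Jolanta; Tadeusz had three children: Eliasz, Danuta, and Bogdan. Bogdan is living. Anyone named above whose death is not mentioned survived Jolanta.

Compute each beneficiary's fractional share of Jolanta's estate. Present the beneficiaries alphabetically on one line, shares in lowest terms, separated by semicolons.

Pelagia, as surviving spouse, takes 1/2.
The remaining 1/2 passes to Jolanta's descendants per stirpes.
The 1/2 is divided into 4 equal shares of 1/8 among Agnieszka, Kazimierz, Halina, Tadeusz.
Agnieszka predeceased; the 1/8 allotted to Agnieszka's branch passes to Agnieszka's issue by representation.
The 1/8 is divided into 2 equal shares of 1/16 among Radoslaw, Mieczyslaw.
Radoslaw is living and takes 1/16.
Mieczyslaw is living and takes 1/16.
Kazimierz predeceased; the 1/8 allotted to Kazimierz's branch passes to Kazimierz's issue by representation.
Oleg is the sole taker at this level and receives the full 1/8.
Halina is living and takes 1/8.
Tadeusz predeceased; the 1/8 allotted to Tadeusz's branch passes to Tadeusz's issue by representation.
The 1/8 is divided into 3 equal shares of 1/24 among Eliasz, Danuta, Bogdan.
Eliasz is living and takes 1/24.
Danuta is living and takes 1/24.
Bogdan is living and takes 1/24.

Bogdan 1/24; Danuta 1/24; Eliasz 1/24; Halina 1/8; Mieczyslaw 1/16; Oleg 1/8; Pelagia 1/2; Radoslaw 1/16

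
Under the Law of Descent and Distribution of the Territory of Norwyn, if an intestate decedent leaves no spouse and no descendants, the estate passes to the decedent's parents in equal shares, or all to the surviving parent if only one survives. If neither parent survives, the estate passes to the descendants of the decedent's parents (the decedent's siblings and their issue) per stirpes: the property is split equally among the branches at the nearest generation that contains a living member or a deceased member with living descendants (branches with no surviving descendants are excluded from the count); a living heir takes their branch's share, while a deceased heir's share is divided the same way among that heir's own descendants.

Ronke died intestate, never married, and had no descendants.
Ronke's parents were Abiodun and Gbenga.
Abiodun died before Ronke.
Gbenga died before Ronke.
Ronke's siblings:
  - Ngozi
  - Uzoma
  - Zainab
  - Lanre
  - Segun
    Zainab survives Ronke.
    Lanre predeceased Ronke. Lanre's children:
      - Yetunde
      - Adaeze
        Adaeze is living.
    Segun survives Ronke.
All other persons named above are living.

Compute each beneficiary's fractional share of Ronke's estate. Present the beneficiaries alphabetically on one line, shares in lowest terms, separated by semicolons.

Neither parent survives and there are no descendants, so the estate passes to Ronke's siblings and their issue per stirpes.
The estate is divided into 5 equal shares of 1/5 among Ngozi, Uzoma, Zainab, Lanre, Segun.
Ngozi is living and takes 1/5.
Uzoma is living and takes 1/5.
Zainab is living and takes 1/5.
Lanre predeceased; the 1/5 allotted to Lanre's branch passes to Lanre's issue by representation.
The 1/5 is divided into 2 equal shares of 1/10 among Yetunde, Adaeze.
Yetunde is living and takes 1/10.
Adaeze is living and takes 1/10.
Segun is living and takes 1/5.

Adaeze 1/10; Ngozi 1/5; Segun 1/5; Uzoma 1/5; Yetunde 1/10; Zainab 1/5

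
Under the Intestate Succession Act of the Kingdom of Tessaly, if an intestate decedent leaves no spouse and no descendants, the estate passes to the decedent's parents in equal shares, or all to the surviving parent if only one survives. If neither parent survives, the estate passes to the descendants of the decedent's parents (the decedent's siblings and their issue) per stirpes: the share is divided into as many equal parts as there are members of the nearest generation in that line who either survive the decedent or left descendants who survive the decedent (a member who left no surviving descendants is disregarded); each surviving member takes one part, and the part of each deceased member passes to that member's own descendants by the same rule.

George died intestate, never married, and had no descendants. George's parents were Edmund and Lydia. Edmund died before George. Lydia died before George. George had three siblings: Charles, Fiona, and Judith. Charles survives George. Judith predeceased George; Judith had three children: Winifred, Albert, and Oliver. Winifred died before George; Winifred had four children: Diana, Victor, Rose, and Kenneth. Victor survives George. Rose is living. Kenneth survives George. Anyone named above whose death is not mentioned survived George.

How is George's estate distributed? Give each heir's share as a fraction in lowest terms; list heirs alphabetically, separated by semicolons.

Neither parent survives and there are no descendants, so the estate passes to George's siblings and their issue per stirpes.
The estate is divided into 3 equal shares of 1/3 among Charles, Fiona, Judith.
Charles is living and takes 1/3.
Fiona is living and takes 1/3.
Judith predeceased; the 1/3 allotted to Judith's branch passes to Judith's issue by representation.
The 1/3 is divided into 3 equal shares of 1/9 among Winifred, Albert, Oliver.
Winifred predeceased; the 1/9 allotted to Winifred's branch passes to Winifred's issue by representation.
The 1/9 is divided into 4 equal shares of 1/36 among Diana, Victor, Rose, Kenneth.
Diana is living and takes 1/36.
Victor is living and takes 1/36.
Rose is living and takes 1/36.
Kenneth is living and takes 1/36.
Albert is living and takes 1/9.
Oliver is living and takes 1/9.

Albert 1/9; Charles 1/3; Diana 1/36; Fiona 1/3; Kenneth 1/36; Oliver 1/9; Rose 1/36; Victor 1/36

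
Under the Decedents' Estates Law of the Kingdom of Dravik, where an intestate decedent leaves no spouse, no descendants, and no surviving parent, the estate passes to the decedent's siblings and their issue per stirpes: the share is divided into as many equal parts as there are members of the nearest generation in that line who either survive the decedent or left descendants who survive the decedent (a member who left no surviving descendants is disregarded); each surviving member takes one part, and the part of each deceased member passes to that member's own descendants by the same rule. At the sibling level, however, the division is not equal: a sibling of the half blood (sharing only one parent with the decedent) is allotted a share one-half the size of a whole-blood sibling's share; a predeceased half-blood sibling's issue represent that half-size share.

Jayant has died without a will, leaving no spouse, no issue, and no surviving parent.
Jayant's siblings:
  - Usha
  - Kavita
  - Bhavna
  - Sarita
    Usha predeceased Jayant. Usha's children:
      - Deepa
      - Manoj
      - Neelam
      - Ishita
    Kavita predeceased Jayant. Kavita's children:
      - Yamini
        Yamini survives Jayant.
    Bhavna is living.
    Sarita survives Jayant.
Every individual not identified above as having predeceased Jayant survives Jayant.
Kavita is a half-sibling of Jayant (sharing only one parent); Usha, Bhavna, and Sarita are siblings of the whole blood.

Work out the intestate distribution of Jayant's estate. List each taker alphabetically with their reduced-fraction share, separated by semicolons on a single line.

No spouse, descendants, or parent survives, so the estate passes to Jayant's siblings per stirpes.
Half-blood siblings count for one-half the weight of whole-blood siblings at the initial division.
Dividing 1 in proportion to weights (total weight 7/2): Usha (weight 1) → 2/7; Kavita (weight 1/2) → 1/7; Bhavna (weight 1) → 2/7; Sarita (weight 1) → 2/7.
Usha predeceased; the 2/7 allotted to Usha's branch passes to Usha's issue by representation.
The 2/7 is divided into 4 equal shares of 1/14 among Deepa, Manoj, Neelam, Ishita.
Deepa is living and takes 1/14.
Manoj is living and takes 1/14.
Neelam is living and takes 1/14.
Ishita is living and takes 1/14.
Kavita predeceased; the 1/7 allotted to Kavita's branch passes to Kavita's issue by representation.
Yamini is the sole taker at this level and receives the full 1/7.
Bhavna is living and takes 2/7.
Sarita is living and takes 2/7.

Bhavna 2/7; Deepa 1/14; Ishita 1/14; Manoj 1/14; Neelam 1/14; Sarita 2/7; Yamini 1/7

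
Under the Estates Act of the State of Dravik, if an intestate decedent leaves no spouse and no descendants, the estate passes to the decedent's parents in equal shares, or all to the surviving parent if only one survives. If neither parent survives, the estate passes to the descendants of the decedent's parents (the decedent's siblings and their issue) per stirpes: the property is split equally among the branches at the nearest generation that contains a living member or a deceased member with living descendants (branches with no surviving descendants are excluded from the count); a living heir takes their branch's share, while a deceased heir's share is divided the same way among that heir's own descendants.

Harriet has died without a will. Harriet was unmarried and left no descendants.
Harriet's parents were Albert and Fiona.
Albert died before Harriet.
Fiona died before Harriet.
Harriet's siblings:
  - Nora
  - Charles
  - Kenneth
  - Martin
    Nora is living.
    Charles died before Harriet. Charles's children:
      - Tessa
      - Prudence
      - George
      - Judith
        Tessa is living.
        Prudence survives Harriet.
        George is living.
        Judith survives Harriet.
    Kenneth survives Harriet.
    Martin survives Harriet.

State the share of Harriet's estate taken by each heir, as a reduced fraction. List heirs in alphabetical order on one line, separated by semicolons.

Neither parent survives and there are no descendants, so the estate passes to Harriet's siblings and their issue per stirpes.
The estate is divided into 4 equal shares of 1/4 among Nora, Charles, Kenneth, Martin.
Nora is living and takes 1/4.
Charles predeceased; the 1/4 allotted to Charles's branch passes to Charles's issue by representation.
The 1/4 is divided into 4 equal shares of 1/16 among Tessa, Prudence, George, Judith.
Tessa is living and takes 1/16.
Prudence is living and takes 1/16.
George is living and takes 1/16.
Judith is living and takes 1/16.
Kenneth is living and takes 1/4.
Martin is living and takes 1/4.

George 1/16; Judith 1/16; Kenneth 1/4; Martin 1/4; Nora 1/4; Prudence 1/16; Tessa 1/16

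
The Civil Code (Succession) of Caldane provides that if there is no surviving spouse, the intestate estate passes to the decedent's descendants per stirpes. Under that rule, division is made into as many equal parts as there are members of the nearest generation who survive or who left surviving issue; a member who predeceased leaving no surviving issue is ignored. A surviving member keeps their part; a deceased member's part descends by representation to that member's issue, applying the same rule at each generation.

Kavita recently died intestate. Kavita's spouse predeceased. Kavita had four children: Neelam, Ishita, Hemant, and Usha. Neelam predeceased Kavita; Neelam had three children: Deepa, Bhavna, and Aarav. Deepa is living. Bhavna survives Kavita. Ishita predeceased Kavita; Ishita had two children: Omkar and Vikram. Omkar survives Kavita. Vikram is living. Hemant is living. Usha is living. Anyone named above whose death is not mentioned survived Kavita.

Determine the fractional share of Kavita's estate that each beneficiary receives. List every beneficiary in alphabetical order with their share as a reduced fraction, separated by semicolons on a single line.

There is no surviving spouse, so the entire estate passes to Kavita's descendants per stirpes.
The estate is divided into 4 equal shares of 1/4 among Neelam, Ishita, Hemant, Usha.
Neelam predeceased; the 1/4 allotted to Neelam's branch passes to Neelam's issue by representation.
The 1/4 is divided into 3 equal shares of 1/12 among Deepa, Bhavna, Aarav.
Deepa is living and takes 1/12.
Bhavna is living and takes 1/12.
Aarav is living and takes 1/12.
Ishita predeceased; the 1/4 allotted to Ishita's branch passes to Ishita's issue by representation.
The 1/4 is divided into 2 equal shares of 1/8 among Omkar, Vikram.
Omkar is living and takes 1/8.
Vikram is living and takes 1/8.
Hemant is living and takes 1/4.
Usha is living and takes 1/4.

Aarav 1/12; Bhavna 1/12; Deepa 1/12; Hemant 1/4; Omkar 1/8; Usha 1/4; Vikram 1/8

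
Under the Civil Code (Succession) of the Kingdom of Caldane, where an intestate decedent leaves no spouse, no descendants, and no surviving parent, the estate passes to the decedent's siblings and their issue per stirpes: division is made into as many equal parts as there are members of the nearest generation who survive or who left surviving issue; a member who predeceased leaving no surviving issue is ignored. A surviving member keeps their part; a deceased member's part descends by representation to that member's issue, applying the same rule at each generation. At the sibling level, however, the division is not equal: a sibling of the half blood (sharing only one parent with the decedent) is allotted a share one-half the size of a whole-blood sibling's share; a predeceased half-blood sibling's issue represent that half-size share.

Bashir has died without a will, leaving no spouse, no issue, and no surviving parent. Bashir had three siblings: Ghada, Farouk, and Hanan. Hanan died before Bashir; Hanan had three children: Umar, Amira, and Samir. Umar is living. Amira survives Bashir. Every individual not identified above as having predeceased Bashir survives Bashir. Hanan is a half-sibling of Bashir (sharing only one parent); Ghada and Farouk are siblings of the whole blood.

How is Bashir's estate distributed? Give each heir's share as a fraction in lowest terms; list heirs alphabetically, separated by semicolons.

No spouse, descendants, or parent survives, so the estate passes to Bashir's siblings per stirpes.
Half-blood siblings count for one-half the weight of whole-blood siblings at the initial division.
Dividing 1 in proportion to weights (total weight 5/2): Ghada (weight 1) → 2/5; Farouk (weight 1) → 2/5; Hanan (weight 1/2) → 1/5.
Ghada is living and takes 2/5.
Farouk is living and takes 2/5.
Hanan predeceased; the 1/5 allotted to Hanan's branch passes to Hanan's issue by representation.
The 1/5 is divided into 3 equal shares of 1/15 among Umar, Amira, Samir.
Umar is living and takes 1/15.
Amira is living and takes 1/15.
Samir is living and takes 1/15.

Amira 1/15; Farouk 2/5; Ghada 2/5; Samir 1/15; Umar 1/15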